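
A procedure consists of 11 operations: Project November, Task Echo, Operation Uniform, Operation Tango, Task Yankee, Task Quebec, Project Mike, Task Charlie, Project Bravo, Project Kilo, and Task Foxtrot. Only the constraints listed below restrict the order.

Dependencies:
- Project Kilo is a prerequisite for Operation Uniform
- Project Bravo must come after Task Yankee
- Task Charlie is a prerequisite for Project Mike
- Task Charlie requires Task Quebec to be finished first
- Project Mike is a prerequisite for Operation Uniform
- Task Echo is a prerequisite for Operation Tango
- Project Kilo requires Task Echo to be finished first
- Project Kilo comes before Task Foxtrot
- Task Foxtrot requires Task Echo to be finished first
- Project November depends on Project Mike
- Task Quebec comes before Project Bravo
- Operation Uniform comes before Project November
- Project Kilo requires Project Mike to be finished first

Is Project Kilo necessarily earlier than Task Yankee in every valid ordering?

Project Kilo and Task Yankee are not related by any chain of constraints.
There exist valid orderings with Task Yankee before Project Kilo, so Project Kilo is not required to come first.

No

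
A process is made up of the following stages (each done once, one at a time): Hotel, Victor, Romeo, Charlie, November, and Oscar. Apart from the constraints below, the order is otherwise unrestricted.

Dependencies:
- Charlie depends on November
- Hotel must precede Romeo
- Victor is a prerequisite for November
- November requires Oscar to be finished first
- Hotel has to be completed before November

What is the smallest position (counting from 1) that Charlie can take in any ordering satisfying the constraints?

The stages that are forced before Charlie, directly or transitively, are Hotel, Victor, November, Oscar. That's 4 stages.
So at minimum 4 stages come before Charlie, putting Charlie no earlier than position 5. That position is achievable by scheduling exactly those predecessors first.

5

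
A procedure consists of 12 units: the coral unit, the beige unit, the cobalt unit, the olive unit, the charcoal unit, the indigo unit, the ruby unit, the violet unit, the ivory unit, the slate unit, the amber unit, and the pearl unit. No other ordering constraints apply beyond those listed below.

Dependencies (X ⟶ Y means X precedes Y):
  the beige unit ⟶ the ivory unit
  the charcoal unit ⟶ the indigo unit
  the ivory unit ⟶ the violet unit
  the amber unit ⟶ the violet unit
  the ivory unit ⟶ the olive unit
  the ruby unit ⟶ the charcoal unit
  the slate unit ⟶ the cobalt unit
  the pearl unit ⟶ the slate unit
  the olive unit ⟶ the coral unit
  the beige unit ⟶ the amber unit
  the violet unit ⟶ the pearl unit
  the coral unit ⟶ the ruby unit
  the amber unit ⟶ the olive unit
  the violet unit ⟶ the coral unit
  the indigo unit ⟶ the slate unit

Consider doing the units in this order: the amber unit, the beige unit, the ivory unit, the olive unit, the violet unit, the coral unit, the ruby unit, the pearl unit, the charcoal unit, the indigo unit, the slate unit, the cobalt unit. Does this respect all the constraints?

In the proposed order, the amber unit appears before the beige unit.
Since the beige unit is required before the amber unit, the ordering is invalid.

No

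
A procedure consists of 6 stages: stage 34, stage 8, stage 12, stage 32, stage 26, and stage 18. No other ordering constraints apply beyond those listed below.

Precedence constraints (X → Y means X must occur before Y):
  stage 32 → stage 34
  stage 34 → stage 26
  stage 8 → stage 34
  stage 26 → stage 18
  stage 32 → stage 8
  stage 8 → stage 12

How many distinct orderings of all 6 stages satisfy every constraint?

Only stage 32 has no prerequisites, so it must go first.
Systematically extending each partial ordering one stage at a time and counting, there are 4 complete orderings.

4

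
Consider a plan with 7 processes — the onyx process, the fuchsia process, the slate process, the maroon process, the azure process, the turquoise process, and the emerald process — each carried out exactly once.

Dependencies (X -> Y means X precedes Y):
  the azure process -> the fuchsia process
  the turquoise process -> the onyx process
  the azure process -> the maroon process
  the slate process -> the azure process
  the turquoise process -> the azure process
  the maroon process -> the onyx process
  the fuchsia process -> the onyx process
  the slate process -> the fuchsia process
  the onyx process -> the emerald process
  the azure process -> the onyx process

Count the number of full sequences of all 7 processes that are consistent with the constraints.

The processes with no prerequisites are the slate process, the turquoise process; any of them can be placed first.
Systematically extending each partial ordering one process at a time and counting, there are 4 complete orderings.

4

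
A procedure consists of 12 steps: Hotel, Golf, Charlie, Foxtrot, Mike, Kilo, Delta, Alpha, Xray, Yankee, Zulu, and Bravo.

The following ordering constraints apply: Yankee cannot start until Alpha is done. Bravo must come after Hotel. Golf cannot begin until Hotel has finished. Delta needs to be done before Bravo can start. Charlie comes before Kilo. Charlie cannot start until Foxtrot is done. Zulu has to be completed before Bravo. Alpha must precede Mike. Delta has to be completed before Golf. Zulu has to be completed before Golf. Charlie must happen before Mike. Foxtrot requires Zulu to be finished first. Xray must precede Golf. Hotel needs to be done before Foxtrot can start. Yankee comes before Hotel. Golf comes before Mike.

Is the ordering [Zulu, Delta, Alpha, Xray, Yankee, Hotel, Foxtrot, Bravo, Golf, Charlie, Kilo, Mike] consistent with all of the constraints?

Yes

Going through the constraints one by one, each required predecessor appears earlier in the sequence than its dependent — e.g. Alpha (position 3) is before Mike (position 12), as required.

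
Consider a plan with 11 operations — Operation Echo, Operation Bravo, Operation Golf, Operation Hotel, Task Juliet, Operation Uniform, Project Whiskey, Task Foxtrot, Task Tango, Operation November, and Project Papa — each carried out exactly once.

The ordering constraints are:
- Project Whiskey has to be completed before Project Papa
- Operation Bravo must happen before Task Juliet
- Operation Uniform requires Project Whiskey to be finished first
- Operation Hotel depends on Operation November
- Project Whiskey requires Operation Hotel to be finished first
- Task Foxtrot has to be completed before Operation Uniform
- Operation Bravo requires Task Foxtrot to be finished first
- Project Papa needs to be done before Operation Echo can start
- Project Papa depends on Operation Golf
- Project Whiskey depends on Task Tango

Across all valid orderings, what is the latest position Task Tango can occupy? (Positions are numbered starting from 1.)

7

The operations that are forced after Task Tango, directly or by a chain of constraints, are Operation Echo, Operation Uniform, Project Whiskey, Project Papa. That's 4 operations.
So at least 4 operations follow Task Tango, putting Task Tango no later than position 7. That position is achievable by scheduling everything else first.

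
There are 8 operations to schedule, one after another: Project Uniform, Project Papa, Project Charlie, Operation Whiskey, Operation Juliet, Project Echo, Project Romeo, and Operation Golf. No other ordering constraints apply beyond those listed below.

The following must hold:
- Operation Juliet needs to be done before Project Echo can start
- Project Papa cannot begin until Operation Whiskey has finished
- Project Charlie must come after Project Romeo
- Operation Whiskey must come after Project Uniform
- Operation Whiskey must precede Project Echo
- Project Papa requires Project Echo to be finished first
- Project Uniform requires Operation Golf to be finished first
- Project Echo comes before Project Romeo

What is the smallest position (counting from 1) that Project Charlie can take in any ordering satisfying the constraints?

7

Every operation that must precede Project Charlie has to come before it. Tracing all chains that end at Project Charlie, those operations are: Project Uniform, Operation Whiskey, Operation Juliet, Project Echo, Project Romeo, Operation Golf — 6 in total.
With 6 mandatory predecessors, the earliest Project Charlie can sit is position 6+1 = 7, and placing just those 6 first achieves it.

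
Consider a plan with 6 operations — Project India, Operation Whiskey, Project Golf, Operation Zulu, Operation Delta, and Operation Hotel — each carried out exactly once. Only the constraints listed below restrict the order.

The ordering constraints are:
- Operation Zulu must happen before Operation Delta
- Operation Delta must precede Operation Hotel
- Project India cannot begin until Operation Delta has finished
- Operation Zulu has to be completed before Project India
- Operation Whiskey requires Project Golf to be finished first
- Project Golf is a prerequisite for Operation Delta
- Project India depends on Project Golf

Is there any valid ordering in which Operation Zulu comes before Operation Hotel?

Every valid ordering already has Operation Zulu before Operation Hotel (the constraints require it), so in particular at least one does.

Yes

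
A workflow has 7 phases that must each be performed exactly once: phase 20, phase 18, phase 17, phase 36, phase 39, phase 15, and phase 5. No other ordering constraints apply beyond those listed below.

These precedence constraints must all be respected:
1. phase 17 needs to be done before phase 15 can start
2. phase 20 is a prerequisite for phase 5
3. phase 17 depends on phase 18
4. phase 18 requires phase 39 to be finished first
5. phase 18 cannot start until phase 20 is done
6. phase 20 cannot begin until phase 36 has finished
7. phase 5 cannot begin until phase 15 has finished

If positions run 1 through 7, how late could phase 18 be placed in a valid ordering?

4

The phases that are forced after phase 18, directly or by a chain of constraints, are phase 17, phase 15, phase 5. That's 3 phases.
So at least 3 phases follow phase 18, putting phase 18 no later than position 4. That position is achievable by scheduling everything else first.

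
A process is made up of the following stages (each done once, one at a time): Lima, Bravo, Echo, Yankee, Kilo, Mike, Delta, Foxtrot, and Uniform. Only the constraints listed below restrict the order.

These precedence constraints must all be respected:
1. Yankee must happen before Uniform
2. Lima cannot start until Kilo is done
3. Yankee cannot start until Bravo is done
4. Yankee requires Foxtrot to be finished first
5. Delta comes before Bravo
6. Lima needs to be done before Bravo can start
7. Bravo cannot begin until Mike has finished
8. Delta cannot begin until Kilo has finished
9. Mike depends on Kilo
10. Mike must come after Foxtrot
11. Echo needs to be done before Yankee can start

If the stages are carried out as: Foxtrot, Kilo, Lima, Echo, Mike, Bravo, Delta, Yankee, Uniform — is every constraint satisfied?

No

The sequence places Bravo ahead of Delta.
But one of the constraints requires Delta before Bravo, so this ordering violates it.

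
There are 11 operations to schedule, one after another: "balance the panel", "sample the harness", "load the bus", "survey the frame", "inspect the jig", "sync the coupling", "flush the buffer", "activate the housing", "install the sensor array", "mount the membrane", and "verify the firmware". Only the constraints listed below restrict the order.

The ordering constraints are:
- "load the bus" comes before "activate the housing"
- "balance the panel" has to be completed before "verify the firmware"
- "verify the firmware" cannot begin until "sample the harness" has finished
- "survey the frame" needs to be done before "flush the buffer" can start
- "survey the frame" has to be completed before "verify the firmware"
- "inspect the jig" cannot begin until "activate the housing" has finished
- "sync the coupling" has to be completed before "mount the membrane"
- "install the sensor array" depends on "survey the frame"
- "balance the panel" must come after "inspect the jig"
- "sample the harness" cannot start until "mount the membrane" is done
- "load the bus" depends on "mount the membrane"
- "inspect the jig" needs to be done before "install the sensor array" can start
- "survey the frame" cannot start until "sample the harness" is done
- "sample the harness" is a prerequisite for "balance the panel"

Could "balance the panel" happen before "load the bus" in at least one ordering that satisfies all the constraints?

No

There is a dependency chain "load the bus" → "activate the housing" → "inspect the jig" → "balance the panel", so "balance the panel" always comes after "load the bus".
Hence "balance the panel" can never be scheduled before "load the bus".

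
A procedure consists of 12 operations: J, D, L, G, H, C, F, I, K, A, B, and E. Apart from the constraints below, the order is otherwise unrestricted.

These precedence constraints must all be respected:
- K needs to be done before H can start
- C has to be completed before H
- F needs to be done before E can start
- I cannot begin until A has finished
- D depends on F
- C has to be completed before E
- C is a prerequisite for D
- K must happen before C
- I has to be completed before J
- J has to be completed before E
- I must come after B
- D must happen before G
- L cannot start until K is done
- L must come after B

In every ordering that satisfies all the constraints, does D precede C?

There is a chain C → D, which puts C before D.
So D does not have to come before C — it cannot.

No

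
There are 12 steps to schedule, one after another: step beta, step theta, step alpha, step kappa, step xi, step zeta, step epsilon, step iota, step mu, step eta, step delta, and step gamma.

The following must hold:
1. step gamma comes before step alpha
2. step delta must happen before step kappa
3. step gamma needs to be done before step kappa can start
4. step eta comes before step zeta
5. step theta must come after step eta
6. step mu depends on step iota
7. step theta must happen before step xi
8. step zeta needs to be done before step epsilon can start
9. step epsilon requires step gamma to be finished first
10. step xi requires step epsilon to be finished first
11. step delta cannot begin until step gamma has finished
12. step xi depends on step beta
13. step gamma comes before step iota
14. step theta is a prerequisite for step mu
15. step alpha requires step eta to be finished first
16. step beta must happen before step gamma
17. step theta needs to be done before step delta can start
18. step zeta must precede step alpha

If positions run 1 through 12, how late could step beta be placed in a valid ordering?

4

The steps that are forced after step beta, directly or by a chain of constraints, are step alpha, step kappa, step xi, step epsilon, step iota, step mu, step delta, step gamma. That's 8 steps.
With 8 mandatory successors out of 12 steps total, the latest slot for step beta is 12−8 = 4, and it's reachable by doing all non-successors before step beta.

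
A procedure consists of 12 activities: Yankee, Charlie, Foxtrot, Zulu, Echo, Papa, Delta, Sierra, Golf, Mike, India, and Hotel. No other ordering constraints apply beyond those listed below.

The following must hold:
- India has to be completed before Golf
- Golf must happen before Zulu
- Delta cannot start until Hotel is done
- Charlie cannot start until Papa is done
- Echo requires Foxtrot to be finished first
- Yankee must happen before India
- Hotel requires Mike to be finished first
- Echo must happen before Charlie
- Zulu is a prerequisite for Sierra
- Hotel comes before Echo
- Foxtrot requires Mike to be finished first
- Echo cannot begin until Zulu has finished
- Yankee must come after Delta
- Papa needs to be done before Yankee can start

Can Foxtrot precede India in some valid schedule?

Yes

The constraints leave Foxtrot and India unordered relative to each other; nothing requires India earlier.
That means at least one valid schedule has Foxtrot before India.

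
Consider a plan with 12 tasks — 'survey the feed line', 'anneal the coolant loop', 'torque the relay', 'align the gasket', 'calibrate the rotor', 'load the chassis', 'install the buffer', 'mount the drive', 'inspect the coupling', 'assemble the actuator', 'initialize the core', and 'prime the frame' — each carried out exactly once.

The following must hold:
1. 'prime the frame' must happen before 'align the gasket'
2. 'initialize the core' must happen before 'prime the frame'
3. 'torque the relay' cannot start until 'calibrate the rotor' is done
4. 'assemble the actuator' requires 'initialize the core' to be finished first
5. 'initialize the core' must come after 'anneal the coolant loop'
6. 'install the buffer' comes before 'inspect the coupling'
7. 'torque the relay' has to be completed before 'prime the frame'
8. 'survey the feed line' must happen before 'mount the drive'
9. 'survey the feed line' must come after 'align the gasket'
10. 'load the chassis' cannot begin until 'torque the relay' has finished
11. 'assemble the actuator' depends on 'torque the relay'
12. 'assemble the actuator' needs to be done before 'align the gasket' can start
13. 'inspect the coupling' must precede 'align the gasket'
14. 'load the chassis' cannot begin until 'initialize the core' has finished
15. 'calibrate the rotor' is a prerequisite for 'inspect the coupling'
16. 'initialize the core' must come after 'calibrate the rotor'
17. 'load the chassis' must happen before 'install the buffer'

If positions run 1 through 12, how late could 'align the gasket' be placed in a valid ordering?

Every task that must follow 'align the gasket' has to come after it. Tracing all chains starting from 'align the gasket', those tasks are: 'survey the feed line', 'mount the drive' — 2 in total.
So at least 2 tasks follow 'align the gasket', putting 'align the gasket' no later than position 10. That position is achievable by scheduling everything else first.

10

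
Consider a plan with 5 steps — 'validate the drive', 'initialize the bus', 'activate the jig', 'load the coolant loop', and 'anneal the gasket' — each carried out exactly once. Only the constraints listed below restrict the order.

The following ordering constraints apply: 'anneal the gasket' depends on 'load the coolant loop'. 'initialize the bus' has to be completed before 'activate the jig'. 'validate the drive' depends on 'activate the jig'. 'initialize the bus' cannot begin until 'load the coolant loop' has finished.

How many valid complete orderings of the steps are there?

4

'load the coolant loop' is the only step with nothing required before it, so every ordering starts there.
Enumerating by repeatedly choosing an available step (one whose prerequisites are all placed) gives 4 distinct complete orderings.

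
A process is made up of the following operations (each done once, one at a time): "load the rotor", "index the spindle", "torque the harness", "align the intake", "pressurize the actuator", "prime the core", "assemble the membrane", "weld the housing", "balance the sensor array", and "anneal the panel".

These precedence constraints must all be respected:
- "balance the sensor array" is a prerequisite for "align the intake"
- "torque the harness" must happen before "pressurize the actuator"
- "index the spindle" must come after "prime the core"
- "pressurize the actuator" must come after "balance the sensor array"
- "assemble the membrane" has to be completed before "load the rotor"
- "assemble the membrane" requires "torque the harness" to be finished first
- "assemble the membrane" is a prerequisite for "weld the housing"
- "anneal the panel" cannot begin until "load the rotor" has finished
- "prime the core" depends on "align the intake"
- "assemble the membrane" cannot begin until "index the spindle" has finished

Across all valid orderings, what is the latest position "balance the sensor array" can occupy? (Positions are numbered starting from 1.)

The operations that are forced after "balance the sensor array", directly or by a chain of constraints, are "load the rotor", "index the spindle", "align the intake", "pressurize the actuator", "prime the core", "assemble the membrane", "weld the housing", "anneal the panel". That's 8 operations.
So at least 8 operations follow "balance the sensor array", putting "balance the sensor array" no later than position 2. That position is achievable by scheduling everything else first.

2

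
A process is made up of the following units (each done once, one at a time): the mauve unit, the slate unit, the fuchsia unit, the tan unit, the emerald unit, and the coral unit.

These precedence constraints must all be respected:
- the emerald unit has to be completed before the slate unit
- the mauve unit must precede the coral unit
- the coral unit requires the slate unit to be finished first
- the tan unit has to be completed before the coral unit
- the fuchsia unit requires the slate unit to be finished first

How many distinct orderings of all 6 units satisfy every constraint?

The units with no prerequisites are the mauve unit, the tan unit, the emerald unit; any of them can be placed first.
Counting all ways to extend the partial order to a total order gives 32.

32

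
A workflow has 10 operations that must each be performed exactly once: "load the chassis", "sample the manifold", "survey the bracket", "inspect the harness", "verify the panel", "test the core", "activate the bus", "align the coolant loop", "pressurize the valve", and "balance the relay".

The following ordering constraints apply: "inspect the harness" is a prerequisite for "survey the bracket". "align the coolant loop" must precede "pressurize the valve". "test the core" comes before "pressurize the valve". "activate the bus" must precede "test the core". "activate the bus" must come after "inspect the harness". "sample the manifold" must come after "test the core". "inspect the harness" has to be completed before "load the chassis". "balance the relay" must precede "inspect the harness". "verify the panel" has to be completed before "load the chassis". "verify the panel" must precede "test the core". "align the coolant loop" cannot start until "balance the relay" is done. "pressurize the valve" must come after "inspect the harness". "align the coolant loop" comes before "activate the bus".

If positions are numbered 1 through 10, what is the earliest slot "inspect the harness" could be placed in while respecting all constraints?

Working backwards through the constraints from "inspect the harness", its only required predecessor is "balance the relay".
With 1 mandatory predecessor, the earliest "inspect the harness" can sit is position 1+1 = 2, and placing just that one first achieves it.

2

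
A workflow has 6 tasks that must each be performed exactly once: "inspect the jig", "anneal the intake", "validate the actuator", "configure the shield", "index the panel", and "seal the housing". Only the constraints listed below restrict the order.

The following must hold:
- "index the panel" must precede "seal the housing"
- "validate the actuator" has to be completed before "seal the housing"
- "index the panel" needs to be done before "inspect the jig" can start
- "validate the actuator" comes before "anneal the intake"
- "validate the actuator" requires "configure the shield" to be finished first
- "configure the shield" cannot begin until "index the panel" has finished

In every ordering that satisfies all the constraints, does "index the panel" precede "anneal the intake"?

Tracing the constraints gives a chain: "index the panel" → "configure the shield" → "validate the actuator" → "anneal the intake".
Hence "index the panel" necessarily comes before "anneal the intake".

Yes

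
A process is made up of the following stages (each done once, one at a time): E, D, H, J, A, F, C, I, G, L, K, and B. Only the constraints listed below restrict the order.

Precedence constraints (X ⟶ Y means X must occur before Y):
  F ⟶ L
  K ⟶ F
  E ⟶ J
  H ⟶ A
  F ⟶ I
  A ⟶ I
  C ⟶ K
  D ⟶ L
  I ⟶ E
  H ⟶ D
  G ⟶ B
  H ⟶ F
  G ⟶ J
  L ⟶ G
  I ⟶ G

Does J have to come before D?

No

There is a chain D → L → G → J, which puts D before J.
So J never precedes D.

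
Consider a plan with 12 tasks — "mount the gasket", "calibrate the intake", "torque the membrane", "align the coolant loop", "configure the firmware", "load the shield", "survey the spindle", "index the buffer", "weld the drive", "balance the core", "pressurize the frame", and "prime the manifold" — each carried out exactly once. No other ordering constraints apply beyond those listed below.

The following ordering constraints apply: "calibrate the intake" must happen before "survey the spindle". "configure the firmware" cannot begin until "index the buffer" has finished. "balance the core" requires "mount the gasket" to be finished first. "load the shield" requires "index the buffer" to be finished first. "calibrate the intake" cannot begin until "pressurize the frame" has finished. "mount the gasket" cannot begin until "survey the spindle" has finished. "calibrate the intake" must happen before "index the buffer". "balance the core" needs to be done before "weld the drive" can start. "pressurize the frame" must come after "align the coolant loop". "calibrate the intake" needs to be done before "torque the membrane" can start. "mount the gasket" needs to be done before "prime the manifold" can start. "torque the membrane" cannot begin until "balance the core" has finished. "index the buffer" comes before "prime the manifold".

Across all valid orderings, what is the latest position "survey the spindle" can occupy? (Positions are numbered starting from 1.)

7

Every task that must follow "survey the spindle" has to come after it. Tracing all chains starting from "survey the spindle", those tasks are: "mount the gasket", "torque the membrane", "weld the drive", "balance the core", "prime the manifold" — 5 in total.
With 5 mandatory successors out of 12 tasks total, the latest slot for "survey the spindle" is 12−5 = 7, and it's reachable by doing all non-successors before "survey the spindle".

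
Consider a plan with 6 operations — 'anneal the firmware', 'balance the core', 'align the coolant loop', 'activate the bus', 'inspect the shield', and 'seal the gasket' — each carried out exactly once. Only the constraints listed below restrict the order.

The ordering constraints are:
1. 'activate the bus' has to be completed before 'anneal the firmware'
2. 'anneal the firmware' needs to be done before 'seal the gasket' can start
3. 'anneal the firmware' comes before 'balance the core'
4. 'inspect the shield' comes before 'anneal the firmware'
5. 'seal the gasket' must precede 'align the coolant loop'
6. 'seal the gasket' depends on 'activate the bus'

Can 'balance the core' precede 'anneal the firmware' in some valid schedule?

Following 'anneal the firmware' → 'balance the core', 'anneal the firmware' must precede 'balance the core' in every valid ordering.
So no valid ordering can have 'balance the core' before 'anneal the firmware'.

No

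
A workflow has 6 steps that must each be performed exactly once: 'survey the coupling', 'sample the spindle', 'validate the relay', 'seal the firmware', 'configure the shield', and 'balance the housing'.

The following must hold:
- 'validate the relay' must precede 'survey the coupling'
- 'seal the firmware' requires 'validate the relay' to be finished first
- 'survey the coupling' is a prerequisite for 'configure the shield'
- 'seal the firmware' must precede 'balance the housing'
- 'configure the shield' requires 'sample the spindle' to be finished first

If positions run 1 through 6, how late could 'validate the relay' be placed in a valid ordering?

2

The steps that are forced after 'validate the relay', directly or by a chain of constraints, are 'survey the coupling', 'seal the firmware', 'configure the shield', 'balance the housing'. That's 4 steps.
So at least 4 steps follow 'validate the relay', putting 'validate the relay' no later than position 2. That position is achievable by scheduling everything else first.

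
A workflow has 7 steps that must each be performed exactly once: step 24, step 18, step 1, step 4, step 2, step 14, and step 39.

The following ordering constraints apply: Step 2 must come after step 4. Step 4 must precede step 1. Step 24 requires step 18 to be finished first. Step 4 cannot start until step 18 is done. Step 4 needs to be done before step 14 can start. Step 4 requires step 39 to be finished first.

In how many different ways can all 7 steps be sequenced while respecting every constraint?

The steps with no prerequisites are step 18, step 39; any of them can be placed first.
Counting all ways to extend the partial order to a total order gives 66.

66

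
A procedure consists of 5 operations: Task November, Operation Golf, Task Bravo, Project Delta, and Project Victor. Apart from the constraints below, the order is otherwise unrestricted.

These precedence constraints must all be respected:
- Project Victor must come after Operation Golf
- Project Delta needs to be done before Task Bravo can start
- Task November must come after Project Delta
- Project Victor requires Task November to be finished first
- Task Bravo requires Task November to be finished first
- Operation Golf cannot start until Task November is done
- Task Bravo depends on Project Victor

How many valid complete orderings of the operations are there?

1

Only Project Delta has no prerequisites, so it must go first.
Continuing from there, at each step only one operation has all its prerequisites placed, so the ordering is fully determined — there is exactly 1.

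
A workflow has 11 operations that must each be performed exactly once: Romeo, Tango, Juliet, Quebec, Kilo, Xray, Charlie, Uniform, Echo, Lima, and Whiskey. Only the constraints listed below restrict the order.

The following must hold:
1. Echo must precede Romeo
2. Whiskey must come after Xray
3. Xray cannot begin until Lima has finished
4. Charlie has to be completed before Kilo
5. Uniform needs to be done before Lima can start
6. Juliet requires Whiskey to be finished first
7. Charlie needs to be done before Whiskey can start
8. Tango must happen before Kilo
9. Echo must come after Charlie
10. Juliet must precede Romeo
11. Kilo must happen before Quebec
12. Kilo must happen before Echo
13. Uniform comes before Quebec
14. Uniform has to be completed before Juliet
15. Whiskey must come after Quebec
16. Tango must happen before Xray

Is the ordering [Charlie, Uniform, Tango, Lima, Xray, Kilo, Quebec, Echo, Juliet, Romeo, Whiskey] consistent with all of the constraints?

No

In the proposed order, Juliet appears before Whiskey.
Since Whiskey is required before Juliet, the ordering is invalid.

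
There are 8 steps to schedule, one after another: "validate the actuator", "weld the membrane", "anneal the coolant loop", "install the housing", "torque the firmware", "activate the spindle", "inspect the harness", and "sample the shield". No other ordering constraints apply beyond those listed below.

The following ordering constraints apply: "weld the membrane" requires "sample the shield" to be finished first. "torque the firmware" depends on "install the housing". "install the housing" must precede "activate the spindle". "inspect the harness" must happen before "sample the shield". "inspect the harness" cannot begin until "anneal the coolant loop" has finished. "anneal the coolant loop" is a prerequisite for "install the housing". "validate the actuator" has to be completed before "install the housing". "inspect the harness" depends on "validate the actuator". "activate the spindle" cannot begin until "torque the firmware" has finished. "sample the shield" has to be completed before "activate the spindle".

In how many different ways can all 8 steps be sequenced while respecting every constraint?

The steps with no prerequisites are "validate the actuator", "anneal the coolant loop"; any of them can be placed first.
Enumerating by repeatedly choosing an available step (one whose prerequisites are all placed) gives 32 distinct complete orderings.

32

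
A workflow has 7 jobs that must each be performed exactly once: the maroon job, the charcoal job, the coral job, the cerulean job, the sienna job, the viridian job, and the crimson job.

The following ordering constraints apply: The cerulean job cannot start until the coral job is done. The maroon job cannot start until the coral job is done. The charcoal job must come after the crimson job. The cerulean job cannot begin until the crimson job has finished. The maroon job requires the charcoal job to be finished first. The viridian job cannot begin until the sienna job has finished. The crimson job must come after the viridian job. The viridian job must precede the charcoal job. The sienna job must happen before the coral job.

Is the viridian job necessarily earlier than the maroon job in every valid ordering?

Yes

Chaining the stated constraints: the viridian job → the charcoal job → the maroon job.
That forces the viridian job before the maroon job in every valid schedule.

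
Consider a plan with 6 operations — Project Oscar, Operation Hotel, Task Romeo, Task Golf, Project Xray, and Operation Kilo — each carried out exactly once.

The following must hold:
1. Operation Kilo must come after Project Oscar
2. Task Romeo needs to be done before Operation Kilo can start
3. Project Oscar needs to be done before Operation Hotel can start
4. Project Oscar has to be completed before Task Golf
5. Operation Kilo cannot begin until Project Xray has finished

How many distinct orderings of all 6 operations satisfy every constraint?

The operations with no prerequisites are Project Oscar, Task Romeo, Project Xray; any of them can be placed first.
Systematically extending each partial ordering one operation at a time and counting, there are 76 complete orderings.

76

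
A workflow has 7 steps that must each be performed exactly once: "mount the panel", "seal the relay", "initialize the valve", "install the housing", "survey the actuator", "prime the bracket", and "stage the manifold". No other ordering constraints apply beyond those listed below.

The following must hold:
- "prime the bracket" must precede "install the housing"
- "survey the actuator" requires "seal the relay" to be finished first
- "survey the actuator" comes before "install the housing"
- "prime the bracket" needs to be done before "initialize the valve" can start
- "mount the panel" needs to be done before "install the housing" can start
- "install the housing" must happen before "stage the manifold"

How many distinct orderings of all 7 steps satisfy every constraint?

3 steps have no prerequisites ("mount the panel", "seal the relay", "prime the bracket"), so any of them could come first.
Counting all ways to extend the partial order to a total order gives 54.

54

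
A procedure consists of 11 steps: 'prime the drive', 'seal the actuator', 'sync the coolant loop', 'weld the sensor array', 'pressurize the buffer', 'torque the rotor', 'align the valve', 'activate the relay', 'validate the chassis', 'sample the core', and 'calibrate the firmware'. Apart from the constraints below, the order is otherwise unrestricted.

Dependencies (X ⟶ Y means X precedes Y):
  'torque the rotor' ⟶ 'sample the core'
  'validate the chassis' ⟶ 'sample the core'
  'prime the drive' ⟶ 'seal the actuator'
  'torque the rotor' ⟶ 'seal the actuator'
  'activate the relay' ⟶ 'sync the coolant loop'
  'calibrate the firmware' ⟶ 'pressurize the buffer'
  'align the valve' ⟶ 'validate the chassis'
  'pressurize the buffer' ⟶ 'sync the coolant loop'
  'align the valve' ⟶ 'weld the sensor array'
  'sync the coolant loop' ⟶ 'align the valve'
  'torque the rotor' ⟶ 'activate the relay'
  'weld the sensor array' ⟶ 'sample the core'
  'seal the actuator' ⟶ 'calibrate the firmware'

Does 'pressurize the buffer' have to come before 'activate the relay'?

'pressurize the buffer' and 'activate the relay' are not related by any chain of constraints.
So 'pressurize the buffer' can come before 'activate the relay' or after — it is not forced.

No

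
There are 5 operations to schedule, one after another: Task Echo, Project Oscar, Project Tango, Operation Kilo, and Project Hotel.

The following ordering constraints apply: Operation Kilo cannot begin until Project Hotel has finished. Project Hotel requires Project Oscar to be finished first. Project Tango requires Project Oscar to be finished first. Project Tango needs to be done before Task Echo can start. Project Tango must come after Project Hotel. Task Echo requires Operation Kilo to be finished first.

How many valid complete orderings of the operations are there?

2

Project Oscar is the only operation with nothing required before it, so every ordering starts there.
Enumerating by repeatedly choosing an available operation (one whose prerequisites are all placed) gives 2 distinct complete orderings.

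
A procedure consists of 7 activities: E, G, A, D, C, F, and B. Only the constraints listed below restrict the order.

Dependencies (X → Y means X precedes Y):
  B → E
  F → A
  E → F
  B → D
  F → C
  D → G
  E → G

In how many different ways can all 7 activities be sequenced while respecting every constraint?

28

B is the only activity with nothing required before it, so every ordering starts there.
Systematically extending each partial ordering one activity at a time and counting, there are 28 complete orderings.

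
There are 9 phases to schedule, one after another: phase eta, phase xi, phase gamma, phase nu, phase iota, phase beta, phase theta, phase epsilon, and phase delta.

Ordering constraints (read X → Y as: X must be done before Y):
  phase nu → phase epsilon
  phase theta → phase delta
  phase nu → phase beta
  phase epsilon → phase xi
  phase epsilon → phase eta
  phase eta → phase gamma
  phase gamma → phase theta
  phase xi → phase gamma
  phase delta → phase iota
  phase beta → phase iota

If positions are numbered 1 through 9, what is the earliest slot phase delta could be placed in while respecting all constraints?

7

The phases that are forced before phase delta, directly or transitively, are phase eta, phase xi, phase gamma, phase nu, phase theta, phase epsilon. That's 6 phases.
With 6 mandatory predecessors, the earliest phase delta can sit is position 6+1 = 7, and placing just those 6 first achieves it.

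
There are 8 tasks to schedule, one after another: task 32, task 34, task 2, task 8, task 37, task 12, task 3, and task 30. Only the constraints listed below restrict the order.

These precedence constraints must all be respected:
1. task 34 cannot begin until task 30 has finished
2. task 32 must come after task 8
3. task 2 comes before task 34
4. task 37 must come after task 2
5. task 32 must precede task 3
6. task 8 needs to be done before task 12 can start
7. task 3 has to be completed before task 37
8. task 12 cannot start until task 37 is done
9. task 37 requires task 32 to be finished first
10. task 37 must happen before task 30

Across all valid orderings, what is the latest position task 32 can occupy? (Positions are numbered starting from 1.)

3

The tasks that are forced after task 32, directly or by a chain of constraints, are task 34, task 37, task 12, task 3, task 30. That's 5 tasks.
With 5 mandatory successors out of 8 tasks total, the latest slot for task 32 is 8−5 = 3, and it's reachable by doing all non-successors before task 32.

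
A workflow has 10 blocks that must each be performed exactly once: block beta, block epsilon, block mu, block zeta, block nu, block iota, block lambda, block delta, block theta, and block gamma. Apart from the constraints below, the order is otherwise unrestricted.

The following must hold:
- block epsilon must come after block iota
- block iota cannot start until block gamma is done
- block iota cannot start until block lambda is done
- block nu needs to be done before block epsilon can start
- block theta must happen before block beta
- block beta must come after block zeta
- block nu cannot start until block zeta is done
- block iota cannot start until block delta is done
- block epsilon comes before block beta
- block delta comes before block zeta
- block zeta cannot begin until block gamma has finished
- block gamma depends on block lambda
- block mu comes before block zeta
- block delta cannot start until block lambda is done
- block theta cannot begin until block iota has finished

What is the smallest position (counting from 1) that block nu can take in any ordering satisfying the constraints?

Every block that must precede block nu has to come before it. Tracing all chains that end at block nu, those blocks are: block mu, block zeta, block lambda, block delta, block gamma — 5 in total.
So at minimum 5 blocks come before block nu, putting block nu no earlier than position 6. That position is achievable by scheduling exactly those predecessors first.

6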